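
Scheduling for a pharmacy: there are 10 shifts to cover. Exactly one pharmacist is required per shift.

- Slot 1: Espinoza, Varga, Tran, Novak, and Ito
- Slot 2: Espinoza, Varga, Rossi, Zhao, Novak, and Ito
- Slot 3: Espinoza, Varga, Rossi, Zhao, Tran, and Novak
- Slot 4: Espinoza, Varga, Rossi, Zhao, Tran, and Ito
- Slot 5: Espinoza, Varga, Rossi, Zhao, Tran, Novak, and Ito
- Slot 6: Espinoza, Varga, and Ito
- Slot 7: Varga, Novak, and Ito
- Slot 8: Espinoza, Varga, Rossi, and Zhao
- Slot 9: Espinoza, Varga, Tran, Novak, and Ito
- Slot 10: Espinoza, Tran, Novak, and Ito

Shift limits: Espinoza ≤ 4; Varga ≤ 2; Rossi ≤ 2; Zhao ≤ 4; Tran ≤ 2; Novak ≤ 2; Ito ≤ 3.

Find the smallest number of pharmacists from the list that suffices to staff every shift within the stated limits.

10 slots to fill and no one can take more than 4, so at least ⌈10/4⌉ = 3 pharmacists are needed.
Espinoza, Varga, and Zhao alone can cover everything: Slot 1→Espinoza, Slot 2→Varga, Slot 3→Zhao, Slot 4→Zhao, Slot 5→Zhao, Slot 6→Espinoza, Slot 7→Varga, Slot 8→Zhao, Slot 9→Espinoza, Slot 10→Espinoza.

3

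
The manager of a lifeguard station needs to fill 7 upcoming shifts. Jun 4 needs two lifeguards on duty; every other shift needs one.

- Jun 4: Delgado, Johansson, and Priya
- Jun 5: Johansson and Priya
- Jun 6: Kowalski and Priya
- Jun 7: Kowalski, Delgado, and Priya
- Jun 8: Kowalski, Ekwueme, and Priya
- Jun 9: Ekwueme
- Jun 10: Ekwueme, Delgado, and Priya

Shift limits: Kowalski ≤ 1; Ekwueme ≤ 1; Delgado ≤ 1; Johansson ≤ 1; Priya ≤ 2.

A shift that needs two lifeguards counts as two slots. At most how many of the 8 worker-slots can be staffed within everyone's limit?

6

Total capacity across all lifeguards is 1+1+1+1+2 = 6, and 8 slots are needed, so at most 6 can be filled.
An assignment achieving 6: Jun 4→Delgado+Priya, Jun 5→Johansson, Jun 6→Kowalski, Jun 7→Priya, Jun 9→Ekwueme.
Loads: Kowalski 1/1, Ekwueme 1/1, Delgado 1/1, Johansson 1/1, Priya 2/2.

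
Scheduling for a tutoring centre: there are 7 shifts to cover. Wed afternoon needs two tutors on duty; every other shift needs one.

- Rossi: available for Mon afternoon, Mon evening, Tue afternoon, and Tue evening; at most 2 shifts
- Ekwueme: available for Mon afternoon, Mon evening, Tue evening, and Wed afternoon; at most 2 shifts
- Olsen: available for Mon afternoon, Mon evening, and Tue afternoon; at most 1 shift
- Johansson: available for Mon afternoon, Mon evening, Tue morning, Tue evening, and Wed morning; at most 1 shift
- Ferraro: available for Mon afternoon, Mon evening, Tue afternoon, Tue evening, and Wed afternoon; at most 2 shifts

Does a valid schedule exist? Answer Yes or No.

Total capacity is 8 and 8 slots are needed, so capacity alone doesn't rule it out.
Shifts {Tue morning, Wed morning} need 2 worker-slots in total, but the tutors available for any of those shifts (Johansson) can supply at most 1 among them. So no valid schedule exists.

No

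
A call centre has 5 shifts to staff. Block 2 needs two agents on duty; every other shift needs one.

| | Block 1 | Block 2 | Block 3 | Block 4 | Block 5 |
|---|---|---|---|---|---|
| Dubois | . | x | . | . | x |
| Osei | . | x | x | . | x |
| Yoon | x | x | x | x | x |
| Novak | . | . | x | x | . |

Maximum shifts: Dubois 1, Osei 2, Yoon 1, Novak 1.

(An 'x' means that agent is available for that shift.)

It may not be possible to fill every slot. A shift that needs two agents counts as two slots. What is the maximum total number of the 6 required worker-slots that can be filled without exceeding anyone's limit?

5

Total capacity across all agents is 1+2+1+1 = 5, and 6 slots are needed, so at most 5 can be filled.
An assignment achieving 5: Block 1→Yoon, Block 2→Dubois+Osei, Block 3→Osei, Block 4→Novak.
Loads: Dubois 1/1, Osei 2/2, Yoon 1/1, Novak 1/1.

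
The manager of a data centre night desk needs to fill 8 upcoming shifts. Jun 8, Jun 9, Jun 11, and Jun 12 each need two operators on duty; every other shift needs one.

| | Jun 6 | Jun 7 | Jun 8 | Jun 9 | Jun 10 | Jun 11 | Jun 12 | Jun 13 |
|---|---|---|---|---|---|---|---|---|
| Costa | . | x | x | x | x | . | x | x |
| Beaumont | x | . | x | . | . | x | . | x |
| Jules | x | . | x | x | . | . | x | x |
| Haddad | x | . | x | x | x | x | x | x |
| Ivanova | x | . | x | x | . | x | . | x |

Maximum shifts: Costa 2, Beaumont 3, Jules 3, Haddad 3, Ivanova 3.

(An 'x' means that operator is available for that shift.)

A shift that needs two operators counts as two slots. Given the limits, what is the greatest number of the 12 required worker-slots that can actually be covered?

Total capacity across all operators is 2+3+3+3+3 = 14, and 12 slots are needed, so at most 12 can be filled.
An assignment achieving 12: Jun 6→Beaumont, Jun 7→Costa, Jun 8→Beaumont+Jules, Jun 9→Jules+Haddad, Jun 10→Costa, Jun 11→Beaumont+Haddad, Jun 12→Jules+Haddad, Jun 13→Ivanova.
Loads: Costa 2/2, Beaumont 3/3, Jules 3/3, Haddad 3/3, Ivanova 1/3.

12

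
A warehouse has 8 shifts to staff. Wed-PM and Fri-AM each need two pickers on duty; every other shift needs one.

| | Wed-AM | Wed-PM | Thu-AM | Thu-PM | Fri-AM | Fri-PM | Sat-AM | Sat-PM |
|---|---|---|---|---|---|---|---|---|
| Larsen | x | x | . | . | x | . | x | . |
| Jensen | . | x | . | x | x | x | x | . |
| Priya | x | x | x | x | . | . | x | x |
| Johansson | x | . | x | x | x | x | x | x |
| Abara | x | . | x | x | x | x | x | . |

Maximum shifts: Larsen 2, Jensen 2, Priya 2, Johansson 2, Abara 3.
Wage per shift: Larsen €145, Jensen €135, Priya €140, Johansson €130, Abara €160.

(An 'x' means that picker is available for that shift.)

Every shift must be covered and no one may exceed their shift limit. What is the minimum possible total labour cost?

Picking the cheapest available picker for each shift independently would cost €1320, but that ignores the shift limits.
An optimal schedule: Wed-AM→Larsen, Wed-PM→Larsen+Jensen, Thu-AM→Priya, Thu-PM→Johansson, Fri-AM→Johansson+Abara, Fri-PM→Jensen, Sat-AM→Abara, Sat-PM→Priya.
Total: 145 + 145 + 135 + 140 + 130 + 130 + 160 + 135 + 160 + 140 = €1420.

€1420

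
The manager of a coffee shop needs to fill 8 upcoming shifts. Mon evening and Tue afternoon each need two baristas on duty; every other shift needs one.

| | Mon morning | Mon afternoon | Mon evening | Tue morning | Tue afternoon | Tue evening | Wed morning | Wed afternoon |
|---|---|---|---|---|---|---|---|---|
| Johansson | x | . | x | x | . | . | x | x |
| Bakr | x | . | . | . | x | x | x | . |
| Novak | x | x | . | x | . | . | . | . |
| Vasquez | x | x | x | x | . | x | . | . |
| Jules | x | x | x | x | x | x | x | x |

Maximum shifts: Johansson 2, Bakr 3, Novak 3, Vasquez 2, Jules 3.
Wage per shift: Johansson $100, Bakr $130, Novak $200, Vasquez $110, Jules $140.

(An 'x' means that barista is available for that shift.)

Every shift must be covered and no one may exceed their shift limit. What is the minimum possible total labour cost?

$1230

Tue afternoon can only be covered by Bakr and Jules, so that assignment is forced.
Picking the cheapest available barista for each shift independently would cost $1100, but that ignores the shift limits.
An optimal schedule: Mon morning→Jules, Mon afternoon→Vasquez, Mon evening→Johansson+Vasquez, Tue morning→Jules, Tue afternoon→Bakr+Jules, Tue evening→Bakr, Wed morning→Bakr, Wed afternoon→Johansson.
Total: 140 + 110 + 100 + 110 + 140 + 130 + 140 + 130 + 130 + 100 = $1230.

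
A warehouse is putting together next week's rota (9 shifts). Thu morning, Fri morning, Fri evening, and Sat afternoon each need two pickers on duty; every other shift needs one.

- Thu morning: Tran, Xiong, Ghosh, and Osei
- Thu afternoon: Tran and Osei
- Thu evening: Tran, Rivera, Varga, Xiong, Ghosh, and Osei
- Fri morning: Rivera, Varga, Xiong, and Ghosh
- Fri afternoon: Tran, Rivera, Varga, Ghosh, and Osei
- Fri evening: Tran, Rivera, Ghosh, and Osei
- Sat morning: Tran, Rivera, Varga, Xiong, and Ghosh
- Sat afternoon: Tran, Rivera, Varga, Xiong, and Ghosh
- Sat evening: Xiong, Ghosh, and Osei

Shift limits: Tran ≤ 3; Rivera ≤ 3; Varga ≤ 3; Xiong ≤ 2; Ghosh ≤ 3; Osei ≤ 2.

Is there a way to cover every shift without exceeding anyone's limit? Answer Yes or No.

One valid schedule: Thu morning→Xiong+Ghosh, Thu afternoon→Tran, Thu evening→Rivera, Fri morning→Rivera+Varga, Fri afternoon→Tran, Fri evening→Rivera+Ghosh, Sat morning→Tran, Sat afternoon→Varga+Ghosh, Sat evening→Xiong.
Loads: Tran 3/3, Rivera 3/3, Varga 2/3, Xiong 2/2, Ghosh 3/3, Osei 0/2 — all within limits.

Yes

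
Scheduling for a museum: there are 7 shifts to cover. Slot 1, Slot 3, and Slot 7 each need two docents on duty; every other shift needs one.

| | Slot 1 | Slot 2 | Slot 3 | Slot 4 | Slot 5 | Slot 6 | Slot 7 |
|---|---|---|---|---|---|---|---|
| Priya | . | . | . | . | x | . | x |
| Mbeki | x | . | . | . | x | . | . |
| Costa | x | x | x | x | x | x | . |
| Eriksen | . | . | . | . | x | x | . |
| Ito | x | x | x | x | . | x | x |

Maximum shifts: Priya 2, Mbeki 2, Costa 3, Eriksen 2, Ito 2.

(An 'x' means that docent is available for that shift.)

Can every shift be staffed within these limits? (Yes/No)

No

Total capacity is 11 and 10 slots are needed, so capacity alone doesn't rule it out.
Shifts {Slot 1, Slot 2, Slot 3, Slot 4, Slot 7} need 8 worker-slots in total, but the docents available for any of those shifts (Priya, Mbeki, Costa, and Ito) can supply at most 7 among them. So no valid schedule exists.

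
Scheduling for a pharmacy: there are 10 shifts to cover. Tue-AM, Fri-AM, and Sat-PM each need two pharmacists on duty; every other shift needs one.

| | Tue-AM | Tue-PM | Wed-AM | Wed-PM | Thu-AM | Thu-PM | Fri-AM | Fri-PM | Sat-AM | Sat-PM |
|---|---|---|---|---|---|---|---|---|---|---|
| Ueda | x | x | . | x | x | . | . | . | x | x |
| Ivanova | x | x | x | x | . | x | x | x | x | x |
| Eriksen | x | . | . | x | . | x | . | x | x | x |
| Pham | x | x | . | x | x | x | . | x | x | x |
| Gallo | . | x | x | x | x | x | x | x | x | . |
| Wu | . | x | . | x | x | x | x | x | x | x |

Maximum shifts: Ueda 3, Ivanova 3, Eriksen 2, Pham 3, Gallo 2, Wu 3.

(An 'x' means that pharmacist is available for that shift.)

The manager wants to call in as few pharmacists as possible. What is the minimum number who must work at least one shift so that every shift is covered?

5

13 slots to fill and no one can take more than 3, so at least ⌈13/3⌉ = 5 pharmacists are needed.
Ueda, Ivanova, Eriksen, Pham, and Gallo alone can cover everything: Tue-AM→Ueda+Pham, Tue-PM→Ueda, Wed-AM→Ivanova, Wed-PM→Pham, Thu-AM→Ueda, Thu-PM→Ivanova, Fri-AM→Ivanova+Gallo, Fri-PM→Eriksen, Sat-AM→Gallo, Sat-PM→Eriksen+Pham.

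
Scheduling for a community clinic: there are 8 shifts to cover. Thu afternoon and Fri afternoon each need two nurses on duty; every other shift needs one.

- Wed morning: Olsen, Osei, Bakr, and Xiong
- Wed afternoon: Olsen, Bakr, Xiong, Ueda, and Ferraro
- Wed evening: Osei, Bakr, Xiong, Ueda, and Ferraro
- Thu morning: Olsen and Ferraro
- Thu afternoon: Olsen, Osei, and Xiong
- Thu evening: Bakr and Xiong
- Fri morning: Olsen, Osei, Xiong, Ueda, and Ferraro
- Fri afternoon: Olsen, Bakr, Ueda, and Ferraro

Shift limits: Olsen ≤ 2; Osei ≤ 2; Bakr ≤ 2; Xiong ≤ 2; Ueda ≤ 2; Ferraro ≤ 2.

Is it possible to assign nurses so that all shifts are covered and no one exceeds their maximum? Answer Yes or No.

One valid schedule: Wed morning→Osei, Wed afternoon→Bakr, Wed evening→Xiong, Thu morning→Olsen, Thu afternoon→Olsen+Osei, Thu evening→Bakr, Fri morning→Xiong, Fri afternoon→Ueda+Ferraro.
Loads: Olsen 2/2, Osei 2/2, Bakr 2/2, Xiong 2/2, Ueda 1/2, Ferraro 1/2 — all within limits.

Yes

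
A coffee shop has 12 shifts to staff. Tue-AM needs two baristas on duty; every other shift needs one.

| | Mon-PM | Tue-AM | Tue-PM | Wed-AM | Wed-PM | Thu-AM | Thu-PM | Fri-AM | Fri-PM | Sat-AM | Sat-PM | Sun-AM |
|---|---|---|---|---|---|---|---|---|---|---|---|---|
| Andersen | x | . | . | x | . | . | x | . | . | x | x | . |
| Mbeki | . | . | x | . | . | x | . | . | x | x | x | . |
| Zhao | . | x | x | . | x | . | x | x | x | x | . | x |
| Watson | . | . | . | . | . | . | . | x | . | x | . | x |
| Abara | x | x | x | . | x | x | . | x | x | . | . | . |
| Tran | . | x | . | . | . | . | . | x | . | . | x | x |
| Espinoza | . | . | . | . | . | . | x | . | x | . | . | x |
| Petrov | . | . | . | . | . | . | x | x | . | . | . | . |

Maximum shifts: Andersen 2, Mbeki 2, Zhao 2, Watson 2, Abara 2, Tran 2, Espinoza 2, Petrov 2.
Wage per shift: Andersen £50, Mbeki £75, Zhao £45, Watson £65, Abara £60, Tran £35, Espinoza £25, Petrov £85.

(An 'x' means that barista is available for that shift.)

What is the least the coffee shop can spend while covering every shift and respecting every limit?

£635

Wed-AM can only be covered by Andersen, so that assignment is forced.
Picking the cheapest available barista for each shift independently would cost £520, but that ignores the shift limits.
An optimal schedule: Mon-PM→Andersen, Tue-AM→Tran+Zhao, Tue-PM→Abara, Wed-AM→Andersen, Wed-PM→Zhao, Thu-AM→Abara, Thu-PM→Espinoza, Fri-AM→Watson, Fri-PM→Espinoza, Sat-AM→Mbeki, Sat-PM→Tran, Sun-AM→Watson.
Total: 50 + 35 + 45 + 60 + 50 + 45 + 60 + 25 + 65 + 25 + 75 + 35 + 65 = £635.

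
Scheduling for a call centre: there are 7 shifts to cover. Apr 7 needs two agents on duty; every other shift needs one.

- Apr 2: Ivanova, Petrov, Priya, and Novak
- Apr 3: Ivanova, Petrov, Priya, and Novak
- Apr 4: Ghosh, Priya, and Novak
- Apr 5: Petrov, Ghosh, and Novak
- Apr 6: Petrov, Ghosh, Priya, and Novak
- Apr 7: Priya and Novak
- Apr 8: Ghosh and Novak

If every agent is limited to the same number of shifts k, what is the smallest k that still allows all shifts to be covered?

2

With 5 agents and 8 worker-slots to fill, someone must work at least ⌈8/5⌉ = 2 shifts, so k ≥ 2.
k = 2 works: Apr 2→Ivanova, Apr 3→Ivanova, Apr 4→Ghosh, Apr 5→Petrov, Apr 6→Petrov, Apr 7→Priya+Novak, Apr 8→Ghosh.
Loads: Ivanova 2, Petrov 2, Ghosh 2, Priya 1, Novak 1 — all ≤ 2.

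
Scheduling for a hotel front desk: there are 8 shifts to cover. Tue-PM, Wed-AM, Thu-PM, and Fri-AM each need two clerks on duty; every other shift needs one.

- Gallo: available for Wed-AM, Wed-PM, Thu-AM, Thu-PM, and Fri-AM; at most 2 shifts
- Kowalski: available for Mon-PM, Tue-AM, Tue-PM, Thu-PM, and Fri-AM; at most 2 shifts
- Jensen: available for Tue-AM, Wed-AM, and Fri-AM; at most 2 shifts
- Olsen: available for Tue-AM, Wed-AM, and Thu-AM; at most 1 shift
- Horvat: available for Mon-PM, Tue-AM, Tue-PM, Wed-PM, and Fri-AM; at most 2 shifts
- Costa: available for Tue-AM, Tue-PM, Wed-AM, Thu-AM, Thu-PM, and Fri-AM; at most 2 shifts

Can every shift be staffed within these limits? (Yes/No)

Total capacity is 2+2+2+1+2+2 = 11 but 12 worker-slots are needed — infeasible.

No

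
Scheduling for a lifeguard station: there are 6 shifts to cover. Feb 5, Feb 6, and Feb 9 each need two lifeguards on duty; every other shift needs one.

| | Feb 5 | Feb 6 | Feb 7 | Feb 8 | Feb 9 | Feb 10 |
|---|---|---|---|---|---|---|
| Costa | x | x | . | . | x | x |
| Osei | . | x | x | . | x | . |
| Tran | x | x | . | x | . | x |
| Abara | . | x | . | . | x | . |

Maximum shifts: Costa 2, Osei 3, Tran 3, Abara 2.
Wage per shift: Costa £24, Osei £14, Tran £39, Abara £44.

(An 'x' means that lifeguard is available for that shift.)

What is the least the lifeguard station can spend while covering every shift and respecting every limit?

£251

Feb 5 can only be covered by Costa and Tran, so that assignment is forced.
Feb 7 can only be covered by Osei, so that assignment is forced.
Feb 8 can only be covered by Tran, so that assignment is forced.
Picking the cheapest available lifeguard for each shift independently would cost £216, but that ignores the shift limits.
An optimal schedule: Feb 5→Costa+Tran, Feb 6→Osei+Tran, Feb 7→Osei, Feb 8→Tran, Feb 9→Osei+Abara, Feb 10→Costa.
Total: 24 + 39 + 14 + 39 + 14 + 39 + 14 + 44 + 24 = £251.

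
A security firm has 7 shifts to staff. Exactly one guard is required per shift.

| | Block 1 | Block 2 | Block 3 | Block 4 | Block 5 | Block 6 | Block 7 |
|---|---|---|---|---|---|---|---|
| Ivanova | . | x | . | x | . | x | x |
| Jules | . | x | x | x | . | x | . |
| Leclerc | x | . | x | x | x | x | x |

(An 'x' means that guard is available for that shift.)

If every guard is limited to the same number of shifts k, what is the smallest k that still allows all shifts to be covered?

3

With 3 guards and 7 worker-slots to fill, someone must work at least ⌈7/3⌉ = 3 shifts, so k ≥ 3.
k = 3 works: Block 1→Leclerc, Block 2→Ivanova, Block 3→Jules, Block 4→Ivanova, Block 5→Leclerc, Block 6→Jules, Block 7→Ivanova.
Loads: Ivanova 3, Jules 2, Leclerc 2 — all ≤ 3.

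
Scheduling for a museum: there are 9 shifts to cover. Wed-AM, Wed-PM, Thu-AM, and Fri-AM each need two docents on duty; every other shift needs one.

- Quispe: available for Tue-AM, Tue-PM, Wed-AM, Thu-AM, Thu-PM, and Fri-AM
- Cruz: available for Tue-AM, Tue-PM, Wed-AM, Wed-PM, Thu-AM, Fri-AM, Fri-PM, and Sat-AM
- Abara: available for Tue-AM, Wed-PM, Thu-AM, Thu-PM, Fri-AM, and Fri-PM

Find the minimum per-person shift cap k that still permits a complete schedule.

5

With 3 docents and 13 worker-slots to fill, someone must work at least ⌈13/3⌉ = 5 shifts, so k ≥ 5.
k = 5 works: Tue-AM→Quispe, Tue-PM→Quispe, Wed-AM→Quispe+Cruz, Wed-PM→Cruz+Abara, Thu-AM→Quispe+Abara, Thu-PM→Quispe, Fri-AM→Cruz+Abara, Fri-PM→Cruz, Sat-AM→Cruz.
Loads: Quispe 5, Cruz 5, Abara 3 — all ≤ 5.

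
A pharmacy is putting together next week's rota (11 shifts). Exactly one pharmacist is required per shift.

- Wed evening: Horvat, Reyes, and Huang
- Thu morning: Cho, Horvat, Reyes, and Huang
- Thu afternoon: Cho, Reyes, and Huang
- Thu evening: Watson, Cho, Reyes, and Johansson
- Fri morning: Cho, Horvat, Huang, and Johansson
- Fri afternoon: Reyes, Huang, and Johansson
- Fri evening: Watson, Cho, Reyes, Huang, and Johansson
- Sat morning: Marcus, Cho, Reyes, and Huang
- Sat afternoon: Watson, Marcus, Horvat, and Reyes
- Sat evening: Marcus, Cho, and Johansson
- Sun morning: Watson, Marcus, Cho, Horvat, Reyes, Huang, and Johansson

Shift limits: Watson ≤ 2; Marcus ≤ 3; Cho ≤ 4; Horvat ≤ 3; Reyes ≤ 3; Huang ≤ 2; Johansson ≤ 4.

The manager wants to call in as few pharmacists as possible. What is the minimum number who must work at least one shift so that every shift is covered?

11 slots to fill and no one can take more than 4, so at least ⌈11/4⌉ = 3 pharmacists are needed.
Cho, Horvat, and Johansson alone can cover everything: Wed evening→Horvat, Thu morning→Cho, Thu afternoon→Cho, Thu evening→Cho, Fri morning→Horvat, Fri afternoon→Johansson, Fri evening→Johansson, Sat morning→Cho, Sat afternoon→Horvat, Sat evening→Johansson, Sun morning→Johansson.

3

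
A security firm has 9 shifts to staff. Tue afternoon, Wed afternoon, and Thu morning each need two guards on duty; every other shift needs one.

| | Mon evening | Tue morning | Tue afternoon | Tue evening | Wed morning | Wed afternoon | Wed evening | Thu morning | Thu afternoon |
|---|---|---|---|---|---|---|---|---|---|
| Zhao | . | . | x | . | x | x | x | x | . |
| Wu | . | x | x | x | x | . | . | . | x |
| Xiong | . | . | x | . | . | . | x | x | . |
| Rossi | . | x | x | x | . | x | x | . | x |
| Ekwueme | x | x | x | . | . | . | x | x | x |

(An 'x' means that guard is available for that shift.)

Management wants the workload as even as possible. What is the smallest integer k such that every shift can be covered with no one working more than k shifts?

With 5 guards and 12 worker-slots to fill, someone must work at least ⌈12/5⌉ = 3 shifts, so k ≥ 3.
k = 3 works: Mon evening→Ekwueme, Tue morning→Wu, Tue afternoon→Xiong+Rossi, Tue evening→Wu, Wed morning→Zhao, Wed afternoon→Zhao+Rossi, Wed evening→Xiong, Thu morning→Zhao+Xiong, Thu afternoon→Wu.
Loads: Zhao 3, Wu 3, Xiong 3, Rossi 2, Ekwueme 1 — all ≤ 3.

3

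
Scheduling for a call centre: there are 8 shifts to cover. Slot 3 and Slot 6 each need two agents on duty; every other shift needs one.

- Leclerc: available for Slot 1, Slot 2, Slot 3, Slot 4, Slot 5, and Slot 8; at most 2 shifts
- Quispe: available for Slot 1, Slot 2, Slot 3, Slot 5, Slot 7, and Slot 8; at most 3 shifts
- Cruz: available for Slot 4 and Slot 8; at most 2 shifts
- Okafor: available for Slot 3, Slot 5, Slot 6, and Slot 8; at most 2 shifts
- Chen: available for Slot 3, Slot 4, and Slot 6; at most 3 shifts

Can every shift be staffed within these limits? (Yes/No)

Slot 6 can only be covered by Okafor and Chen, so that assignment is forced.
Slot 7 can only be covered by Quispe, so that assignment is forced.
One valid schedule: Slot 1→Leclerc, Slot 2→Leclerc, Slot 3→Okafor+Chen, Slot 4→Cruz, Slot 5→Quispe, Slot 6→Okafor+Chen, Slot 7→Quispe, Slot 8→Quispe.
Loads: Leclerc 2/2, Quispe 3/3, Cruz 1/2, Okafor 2/2, Chen 2/3 — all within limits.

Yes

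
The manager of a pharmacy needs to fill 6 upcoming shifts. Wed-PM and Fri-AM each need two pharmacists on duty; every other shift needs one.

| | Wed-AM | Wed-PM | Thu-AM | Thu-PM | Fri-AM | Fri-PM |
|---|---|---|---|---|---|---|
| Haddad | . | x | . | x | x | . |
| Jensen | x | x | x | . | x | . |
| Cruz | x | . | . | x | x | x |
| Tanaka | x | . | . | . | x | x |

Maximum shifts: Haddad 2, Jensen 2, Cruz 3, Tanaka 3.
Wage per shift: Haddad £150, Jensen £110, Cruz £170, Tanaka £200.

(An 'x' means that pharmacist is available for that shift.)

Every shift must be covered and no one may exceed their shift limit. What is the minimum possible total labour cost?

Wed-PM can only be covered by Haddad and Jensen, so that assignment is forced.
Thu-AM can only be covered by Jensen, so that assignment is forced.
Picking the cheapest available pharmacist for each shift independently would cost £1060, but that ignores the shift limits.
An optimal schedule: Wed-AM→Cruz, Wed-PM→Haddad+Jensen, Thu-AM→Jensen, Thu-PM→Haddad, Fri-AM→Cruz+Tanaka, Fri-PM→Cruz.
Total: 170 + 150 + 110 + 110 + 150 + 170 + 200 + 170 = £1230.

£1230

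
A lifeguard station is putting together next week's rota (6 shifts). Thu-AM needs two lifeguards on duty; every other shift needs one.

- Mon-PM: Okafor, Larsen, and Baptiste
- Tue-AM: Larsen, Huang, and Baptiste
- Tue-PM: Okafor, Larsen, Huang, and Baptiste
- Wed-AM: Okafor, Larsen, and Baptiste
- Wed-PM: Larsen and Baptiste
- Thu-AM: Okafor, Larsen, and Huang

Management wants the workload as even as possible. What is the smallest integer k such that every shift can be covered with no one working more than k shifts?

With 4 lifeguards and 7 worker-slots to fill, someone must work at least ⌈7/4⌉ = 2 shifts, so k ≥ 2.
k = 2 works: Mon-PM→Okafor, Tue-AM→Larsen, Tue-PM→Huang, Wed-AM→Baptiste, Wed-PM→Larsen, Thu-AM→Okafor+Huang.
Loads: Okafor 2, Larsen 2, Huang 2, Baptiste 1 — all ≤ 2.

2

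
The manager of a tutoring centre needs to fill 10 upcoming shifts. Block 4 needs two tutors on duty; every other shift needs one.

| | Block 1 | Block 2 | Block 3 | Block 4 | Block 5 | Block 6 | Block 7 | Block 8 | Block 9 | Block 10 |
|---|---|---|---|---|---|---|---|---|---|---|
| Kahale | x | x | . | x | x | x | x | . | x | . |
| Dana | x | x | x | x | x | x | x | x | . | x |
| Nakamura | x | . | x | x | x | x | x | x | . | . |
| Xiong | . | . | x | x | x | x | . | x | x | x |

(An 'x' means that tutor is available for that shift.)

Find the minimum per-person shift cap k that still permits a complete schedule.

With 4 tutors and 11 worker-slots to fill, someone must work at least ⌈11/4⌉ = 3 shifts, so k ≥ 3.
k = 3 works: Block 1→Kahale, Block 2→Kahale, Block 3→Dana, Block 4→Nakamura+Xiong, Block 5→Nakamura, Block 6→Xiong, Block 7→Dana, Block 8→Nakamura, Block 9→Kahale, Block 10→Dana.
Loads: Kahale 3, Dana 3, Nakamura 3, Xiong 2 — all ≤ 3.

3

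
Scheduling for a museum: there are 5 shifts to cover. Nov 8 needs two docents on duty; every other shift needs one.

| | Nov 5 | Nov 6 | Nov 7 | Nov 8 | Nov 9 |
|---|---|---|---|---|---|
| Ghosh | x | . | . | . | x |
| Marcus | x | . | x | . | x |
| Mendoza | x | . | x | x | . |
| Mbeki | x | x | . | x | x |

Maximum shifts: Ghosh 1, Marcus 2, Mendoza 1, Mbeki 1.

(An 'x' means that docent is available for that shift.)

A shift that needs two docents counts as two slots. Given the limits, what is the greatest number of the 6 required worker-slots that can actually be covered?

5

Total capacity across all docents is 1+2+1+1 = 5, and 6 slots are needed, so at most 5 can be filled.
An assignment achieving 5: Nov 5→Marcus, Nov 6→Mbeki, Nov 7→Marcus, Nov 8→Mendoza, Nov 9→Ghosh.
Loads: Ghosh 1/1, Marcus 2/2, Mendoza 1/1, Mbeki 1/1.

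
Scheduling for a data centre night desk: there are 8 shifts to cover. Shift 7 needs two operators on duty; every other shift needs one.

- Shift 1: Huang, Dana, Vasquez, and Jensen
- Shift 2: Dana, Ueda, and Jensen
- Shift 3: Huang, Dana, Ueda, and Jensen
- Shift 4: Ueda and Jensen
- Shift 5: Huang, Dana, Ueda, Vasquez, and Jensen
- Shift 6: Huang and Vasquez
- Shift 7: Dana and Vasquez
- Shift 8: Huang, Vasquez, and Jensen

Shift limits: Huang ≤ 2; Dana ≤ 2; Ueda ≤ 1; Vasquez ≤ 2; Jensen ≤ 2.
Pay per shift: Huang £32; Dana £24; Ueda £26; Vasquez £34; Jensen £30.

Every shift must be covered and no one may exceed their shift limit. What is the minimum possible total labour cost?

£266

Shift 7 can only be covered by Dana and Vasquez, so that assignment is forced.
Picking the cheapest available operator for each shift independently would cost £242, but that ignores the shift limits.
An optimal schedule: Shift 1→Vasquez, Shift 2→Dana, Shift 3→Jensen, Shift 4→Ueda, Shift 5→Jensen, Shift 6→Huang, Shift 7→Dana+Vasquez, Shift 8→Huang.
Total: 34 + 24 + 30 + 26 + 30 + 32 + 24 + 34 + 32 = £266.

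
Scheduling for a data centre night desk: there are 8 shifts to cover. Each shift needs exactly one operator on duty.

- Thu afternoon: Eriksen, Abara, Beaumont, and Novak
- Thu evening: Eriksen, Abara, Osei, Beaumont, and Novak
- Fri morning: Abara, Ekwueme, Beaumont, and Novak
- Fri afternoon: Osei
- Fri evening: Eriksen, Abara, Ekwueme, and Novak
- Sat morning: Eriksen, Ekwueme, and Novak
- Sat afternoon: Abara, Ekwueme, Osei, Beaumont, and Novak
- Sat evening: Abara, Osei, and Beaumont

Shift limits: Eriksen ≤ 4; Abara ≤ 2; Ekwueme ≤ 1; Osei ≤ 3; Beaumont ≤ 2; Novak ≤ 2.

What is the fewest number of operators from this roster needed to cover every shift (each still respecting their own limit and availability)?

3

8 slots to fill and no one can take more than 4, so at least ⌈8/4⌉ = 2 operators are needed.
Any 2 operators together have capacity at most 4+3 = 7 < 8 slots, so 2 can never suffice.
Eriksen, Abara, and Osei alone can cover everything: Thu afternoon→Eriksen, Thu evening→Eriksen, Fri morning→Abara, Fri afternoon→Osei, Fri evening→Eriksen, Sat morning→Eriksen, Sat afternoon→Abara, Sat evening→Osei.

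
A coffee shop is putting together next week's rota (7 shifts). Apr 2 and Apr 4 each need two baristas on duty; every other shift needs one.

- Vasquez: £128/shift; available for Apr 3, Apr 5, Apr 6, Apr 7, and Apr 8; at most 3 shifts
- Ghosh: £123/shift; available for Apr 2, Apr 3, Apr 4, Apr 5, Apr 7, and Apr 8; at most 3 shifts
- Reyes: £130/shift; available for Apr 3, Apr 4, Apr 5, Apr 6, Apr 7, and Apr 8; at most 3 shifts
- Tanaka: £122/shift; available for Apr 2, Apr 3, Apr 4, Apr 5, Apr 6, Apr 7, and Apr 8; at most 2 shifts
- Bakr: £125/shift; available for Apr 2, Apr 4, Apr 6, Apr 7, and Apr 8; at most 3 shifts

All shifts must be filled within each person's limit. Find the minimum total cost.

Picking the cheapest available barista for each shift independently would cost £1100, but that ignores the shift limits.
An optimal schedule: Apr 2→Tanaka+Ghosh, Apr 3→Tanaka, Apr 4→Ghosh+Bakr, Apr 5→Ghosh, Apr 6→Bakr, Apr 7→Bakr, Apr 8→Vasquez.
Total: 122 + 123 + 122 + 123 + 125 + 123 + 125 + 125 + 128 = £1116.

£1116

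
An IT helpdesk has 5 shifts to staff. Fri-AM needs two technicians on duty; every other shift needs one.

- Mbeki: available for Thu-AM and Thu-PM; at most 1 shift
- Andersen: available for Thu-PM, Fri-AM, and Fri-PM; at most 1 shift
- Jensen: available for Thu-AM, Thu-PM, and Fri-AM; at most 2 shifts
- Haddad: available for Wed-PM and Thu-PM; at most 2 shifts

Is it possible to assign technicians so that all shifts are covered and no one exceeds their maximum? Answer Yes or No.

Total capacity is 6 and 6 slots are needed, so capacity alone doesn't rule it out.
Shifts {Fri-AM, Fri-PM} need 3 worker-slots in total, but the technicians available for any of those shifts (Andersen and Jensen) can supply at most 2 among them. So no valid schedule exists.

No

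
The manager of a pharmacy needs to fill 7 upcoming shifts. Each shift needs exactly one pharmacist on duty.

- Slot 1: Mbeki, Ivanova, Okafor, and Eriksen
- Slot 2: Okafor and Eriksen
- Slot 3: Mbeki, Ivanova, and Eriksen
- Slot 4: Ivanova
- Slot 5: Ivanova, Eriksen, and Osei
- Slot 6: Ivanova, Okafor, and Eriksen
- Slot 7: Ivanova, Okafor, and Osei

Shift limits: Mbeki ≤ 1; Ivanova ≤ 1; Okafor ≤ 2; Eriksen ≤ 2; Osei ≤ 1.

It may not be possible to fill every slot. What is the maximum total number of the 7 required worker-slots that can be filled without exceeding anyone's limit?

7

Total capacity across all pharmacists is 1+1+2+2+1 = 7, and 7 slots are needed, so at most 7 can be filled.
An assignment achieving 7: Slot 1→Eriksen, Slot 2→Okafor, Slot 3→Mbeki, Slot 4→Ivanova, Slot 5→Eriksen, Slot 6→Okafor, Slot 7→Osei.
Loads: Mbeki 1/1, Ivanova 1/1, Okafor 2/2, Eriksen 2/2, Osei 1/1.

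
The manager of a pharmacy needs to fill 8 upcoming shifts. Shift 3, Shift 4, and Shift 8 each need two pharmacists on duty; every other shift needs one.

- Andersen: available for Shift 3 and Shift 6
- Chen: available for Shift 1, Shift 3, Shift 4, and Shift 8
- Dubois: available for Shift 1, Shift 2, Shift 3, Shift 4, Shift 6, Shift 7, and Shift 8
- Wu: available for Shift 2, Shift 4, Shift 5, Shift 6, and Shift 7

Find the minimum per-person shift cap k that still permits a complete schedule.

With 4 pharmacists and 11 worker-slots to fill, someone must work at least ⌈11/4⌉ = 3 shifts, so k ≥ 3.
k = 3 works: Shift 1→Chen, Shift 2→Dubois, Shift 3→Andersen+Chen, Shift 4→Dubois+Wu, Shift 5→Wu, Shift 6→Andersen, Shift 7→Wu, Shift 8→Chen+Dubois.
Loads: Andersen 2, Chen 3, Dubois 3, Wu 3 — all ≤ 3.

3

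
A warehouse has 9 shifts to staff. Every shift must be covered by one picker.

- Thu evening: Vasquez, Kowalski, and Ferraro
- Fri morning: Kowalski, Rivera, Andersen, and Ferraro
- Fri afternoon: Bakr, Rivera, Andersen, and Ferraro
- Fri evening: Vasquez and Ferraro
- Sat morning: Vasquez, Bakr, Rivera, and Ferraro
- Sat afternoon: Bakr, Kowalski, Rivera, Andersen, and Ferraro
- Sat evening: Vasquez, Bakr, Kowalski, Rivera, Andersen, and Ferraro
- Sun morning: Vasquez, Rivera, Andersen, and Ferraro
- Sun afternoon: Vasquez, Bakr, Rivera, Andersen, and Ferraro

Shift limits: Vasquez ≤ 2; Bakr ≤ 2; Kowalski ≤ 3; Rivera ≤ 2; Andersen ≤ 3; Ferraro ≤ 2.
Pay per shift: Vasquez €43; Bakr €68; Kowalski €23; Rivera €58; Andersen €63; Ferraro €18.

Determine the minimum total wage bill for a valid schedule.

Picking the cheapest available picker for each shift independently would cost €162, but that ignores the shift limits.
An optimal schedule: Thu evening→Ferraro, Fri morning→Kowalski, Fri afternoon→Rivera, Fri evening→Ferraro, Sat morning→Vasquez, Sat afternoon→Kowalski, Sat evening→Kowalski, Sun morning→Vasquez, Sun afternoon→Rivera.
Total: 18 + 23 + 58 + 18 + 43 + 23 + 23 + 43 + 58 = €307.

€307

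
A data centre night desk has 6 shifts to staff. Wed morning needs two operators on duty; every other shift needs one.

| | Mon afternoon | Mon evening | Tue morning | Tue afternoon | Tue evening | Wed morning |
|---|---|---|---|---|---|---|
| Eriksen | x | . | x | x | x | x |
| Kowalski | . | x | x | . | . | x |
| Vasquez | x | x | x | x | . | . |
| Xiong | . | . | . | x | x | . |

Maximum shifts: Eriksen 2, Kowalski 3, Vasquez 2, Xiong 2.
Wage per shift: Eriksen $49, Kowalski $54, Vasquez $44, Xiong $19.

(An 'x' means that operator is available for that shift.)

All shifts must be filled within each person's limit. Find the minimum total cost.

Wed morning can only be covered by Eriksen and Kowalski, so that assignment is forced.
Picking the cheapest available operator for each shift independently would cost $273, but that ignores the shift limits.
An optimal schedule: Mon afternoon→Vasquez, Mon evening→Vasquez, Tue morning→Eriksen, Tue afternoon→Xiong, Tue evening→Xiong, Wed morning→Eriksen+Kowalski.
Total: 44 + 44 + 49 + 19 + 19 + 49 + 54 = $278.

$278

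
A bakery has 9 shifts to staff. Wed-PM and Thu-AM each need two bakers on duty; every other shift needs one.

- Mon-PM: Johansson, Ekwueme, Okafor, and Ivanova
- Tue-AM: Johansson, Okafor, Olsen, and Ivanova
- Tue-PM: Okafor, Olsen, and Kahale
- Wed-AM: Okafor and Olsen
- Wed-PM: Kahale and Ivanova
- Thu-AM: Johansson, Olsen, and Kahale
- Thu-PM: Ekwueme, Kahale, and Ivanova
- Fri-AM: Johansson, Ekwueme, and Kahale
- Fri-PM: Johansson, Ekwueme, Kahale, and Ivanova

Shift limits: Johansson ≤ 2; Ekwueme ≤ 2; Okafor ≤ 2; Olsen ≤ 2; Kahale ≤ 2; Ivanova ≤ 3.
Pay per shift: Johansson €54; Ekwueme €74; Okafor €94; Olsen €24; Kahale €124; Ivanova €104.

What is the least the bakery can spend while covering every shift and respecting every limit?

€824

Wed-PM can only be covered by Kahale and Ivanova, so that assignment is forced.
Picking the cheapest available baker for each shift independently would cost €614, but that ignores the shift limits.
An optimal schedule: Mon-PM→Ekwueme, Tue-AM→Okafor, Tue-PM→Okafor, Wed-AM→Olsen, Wed-PM→Ivanova+Kahale, Thu-AM→Olsen+Johansson, Thu-PM→Ekwueme, Fri-AM→Johansson, Fri-PM→Ivanova.
Total: 74 + 94 + 94 + 24 + 104 + 124 + 24 + 54 + 74 + 54 + 104 = €824.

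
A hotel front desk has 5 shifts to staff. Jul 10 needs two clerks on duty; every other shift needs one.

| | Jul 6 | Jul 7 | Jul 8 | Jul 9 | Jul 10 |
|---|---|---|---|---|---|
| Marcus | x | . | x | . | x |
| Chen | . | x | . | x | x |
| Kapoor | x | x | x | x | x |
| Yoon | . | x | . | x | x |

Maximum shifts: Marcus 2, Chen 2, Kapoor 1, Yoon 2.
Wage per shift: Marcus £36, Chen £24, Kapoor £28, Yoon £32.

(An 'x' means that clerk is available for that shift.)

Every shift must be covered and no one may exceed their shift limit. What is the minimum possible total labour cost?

Picking the cheapest available clerk for each shift independently would cost £156, but that ignores the shift limits.
An optimal schedule: Jul 6→Kapoor, Jul 7→Chen, Jul 8→Marcus, Jul 9→Yoon, Jul 10→Chen+Yoon.
Total: 28 + 24 + 36 + 32 + 24 + 32 = £176.

£176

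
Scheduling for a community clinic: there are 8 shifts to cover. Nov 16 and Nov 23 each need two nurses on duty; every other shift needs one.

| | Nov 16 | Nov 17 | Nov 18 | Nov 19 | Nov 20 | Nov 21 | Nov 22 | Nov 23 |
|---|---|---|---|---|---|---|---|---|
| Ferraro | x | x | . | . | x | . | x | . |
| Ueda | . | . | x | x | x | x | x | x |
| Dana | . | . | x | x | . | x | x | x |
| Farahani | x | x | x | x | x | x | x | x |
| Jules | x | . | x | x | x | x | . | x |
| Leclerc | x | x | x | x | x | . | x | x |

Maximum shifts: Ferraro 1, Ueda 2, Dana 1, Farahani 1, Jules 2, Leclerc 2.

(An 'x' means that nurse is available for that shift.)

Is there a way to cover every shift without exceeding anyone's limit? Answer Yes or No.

Total capacity is 1+2+1+1+2+2 = 9 but 10 worker-slots are needed — infeasible.

No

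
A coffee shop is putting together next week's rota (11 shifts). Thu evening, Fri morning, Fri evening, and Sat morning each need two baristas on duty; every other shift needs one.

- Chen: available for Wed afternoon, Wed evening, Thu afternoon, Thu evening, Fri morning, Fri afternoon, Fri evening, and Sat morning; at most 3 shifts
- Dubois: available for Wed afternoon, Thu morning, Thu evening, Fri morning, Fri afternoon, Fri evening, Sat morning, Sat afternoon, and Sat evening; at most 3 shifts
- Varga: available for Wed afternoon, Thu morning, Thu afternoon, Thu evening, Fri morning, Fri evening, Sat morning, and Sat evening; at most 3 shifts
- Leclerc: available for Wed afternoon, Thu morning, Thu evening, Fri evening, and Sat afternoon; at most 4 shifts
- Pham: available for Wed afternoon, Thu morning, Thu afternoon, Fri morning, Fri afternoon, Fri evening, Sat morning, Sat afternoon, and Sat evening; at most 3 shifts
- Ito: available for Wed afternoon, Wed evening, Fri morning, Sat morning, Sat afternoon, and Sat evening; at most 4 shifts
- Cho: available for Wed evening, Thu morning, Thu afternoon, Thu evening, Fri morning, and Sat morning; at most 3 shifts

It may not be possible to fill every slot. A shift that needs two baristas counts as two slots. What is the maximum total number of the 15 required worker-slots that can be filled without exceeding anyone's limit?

15

Total capacity across all baristas is 3+3+3+4+3+4+3 = 23, and 15 slots are needed, so at most 15 can be filled.
An assignment achieving 15: Wed afternoon→Varga, Wed evening→Chen, Thu morning→Dubois, Thu afternoon→Chen, Thu evening→Varga+Leclerc, Fri morning→Pham+Ito, Fri afternoon→Chen, Fri evening→Varga+Leclerc, Sat morning→Pham+Ito, Sat afternoon→Dubois, Sat evening→Dubois.
Loads: Chen 3/3, Dubois 3/3, Varga 3/3, Leclerc 2/4, Pham 2/3, Ito 2/4, Cho 0/3.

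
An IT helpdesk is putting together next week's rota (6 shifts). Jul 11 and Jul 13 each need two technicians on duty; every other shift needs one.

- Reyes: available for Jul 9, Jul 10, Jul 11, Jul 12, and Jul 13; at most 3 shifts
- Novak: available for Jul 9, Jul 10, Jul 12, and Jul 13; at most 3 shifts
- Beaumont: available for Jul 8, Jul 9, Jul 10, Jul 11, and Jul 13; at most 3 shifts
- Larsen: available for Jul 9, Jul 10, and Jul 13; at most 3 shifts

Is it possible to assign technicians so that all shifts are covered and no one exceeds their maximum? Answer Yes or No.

Yes

Jul 8 can only be covered by Beaumont, so that assignment is forced.
Jul 11 can only be covered by Reyes and Beaumont, so that assignment is forced.
One valid schedule: Jul 8→Beaumont, Jul 9→Reyes, Jul 10→Novak, Jul 11→Reyes+Beaumont, Jul 12→Reyes, Jul 13→Novak+Beaumont.
Loads: Reyes 3/3, Novak 2/3, Beaumont 3/3, Larsen 0/3 — all within limits.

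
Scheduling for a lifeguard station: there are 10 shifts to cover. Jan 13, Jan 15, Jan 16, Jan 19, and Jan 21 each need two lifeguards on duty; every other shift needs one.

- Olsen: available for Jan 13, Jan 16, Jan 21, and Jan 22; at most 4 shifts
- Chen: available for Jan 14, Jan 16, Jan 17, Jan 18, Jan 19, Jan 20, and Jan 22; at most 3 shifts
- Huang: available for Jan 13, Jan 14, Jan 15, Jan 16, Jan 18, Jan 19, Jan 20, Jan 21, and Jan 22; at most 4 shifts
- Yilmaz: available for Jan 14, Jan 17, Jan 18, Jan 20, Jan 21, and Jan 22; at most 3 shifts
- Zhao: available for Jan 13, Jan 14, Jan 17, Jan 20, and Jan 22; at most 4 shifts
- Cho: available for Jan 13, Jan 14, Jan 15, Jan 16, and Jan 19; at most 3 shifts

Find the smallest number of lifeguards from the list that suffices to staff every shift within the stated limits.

4

15 slots to fill and no one can take more than 4, so at least ⌈15/4⌉ = 4 lifeguards are needed.
Olsen, Huang, Zhao, and Cho alone can cover everything: Jan 13→Olsen+Zhao, Jan 14→Zhao, Jan 15→Huang+Cho, Jan 16→Olsen+Cho, Jan 17→Zhao, Jan 18→Huang, Jan 19→Huang+Cho, Jan 20→Zhao, Jan 21→Olsen+Huang, Jan 22→Olsen.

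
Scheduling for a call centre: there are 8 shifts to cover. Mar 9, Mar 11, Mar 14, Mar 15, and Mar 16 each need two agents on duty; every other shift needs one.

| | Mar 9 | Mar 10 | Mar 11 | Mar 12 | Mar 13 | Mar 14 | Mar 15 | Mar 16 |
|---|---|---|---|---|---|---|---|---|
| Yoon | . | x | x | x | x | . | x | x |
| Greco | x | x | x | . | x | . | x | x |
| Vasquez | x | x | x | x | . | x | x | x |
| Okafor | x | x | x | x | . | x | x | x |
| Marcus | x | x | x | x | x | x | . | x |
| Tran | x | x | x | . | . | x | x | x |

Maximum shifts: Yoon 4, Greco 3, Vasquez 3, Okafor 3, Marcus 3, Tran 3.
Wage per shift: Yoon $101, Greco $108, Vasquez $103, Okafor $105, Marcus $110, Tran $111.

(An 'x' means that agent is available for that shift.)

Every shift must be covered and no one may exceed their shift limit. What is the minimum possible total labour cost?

$1352

Picking the cheapest available agent for each shift independently would cost $1331, but that ignores the shift limits.
An optimal schedule: Mar 9→Vasquez+Okafor, Mar 10→Yoon, Mar 11→Vasquez+Greco, Mar 12→Yoon, Mar 13→Yoon, Mar 14→Vasquez+Okafor, Mar 15→Yoon+Greco, Mar 16→Okafor+Greco.
Total: 103 + 105 + 101 + 103 + 108 + 101 + 101 + 103 + 105 + 101 + 108 + 105 + 108 = $1352.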